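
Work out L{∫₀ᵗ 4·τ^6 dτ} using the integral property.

L{∫₀ᵗ f(τ)dτ} = F(s)/s with f(t) = 4t^6. F(s) = 2880/s^7, so L{∫₀ᵗ 4·τ^6 dτ} = (2880/s^7)/s = 2880/s^8. (Check: ∫₀ᵗ 4·τ^6 dτ = 4t^7/7.)

Final answer: 2880/s^8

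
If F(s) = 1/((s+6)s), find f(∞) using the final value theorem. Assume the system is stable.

f(∞) = lim_{s→0} sF(s) = lim_{s→0} 1/(s+6) = 1/6

Final answer: 1/6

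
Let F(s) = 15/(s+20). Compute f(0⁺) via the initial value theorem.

f(0⁺) = lim_{s→∞} s·15/(s+20) = lim_{s→∞} 15s/(s+20) = 15

Final answer: 15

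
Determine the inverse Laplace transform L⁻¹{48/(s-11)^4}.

L⁻¹{n!/(s-a)^(n+1)} = t^n·e^(at) with n=3, a=11. So L⁻¹{6/(s-11)^4} = t^3·e^(11t), and L⁻¹{48/(s-11)^4} = (48/6)·t^3·e^(11t) = 8·t^3·e^(11t)

Final answer: 8·t^3·e^(11t)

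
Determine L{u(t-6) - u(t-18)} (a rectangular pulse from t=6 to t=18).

L{u(t-a)} = e^(-as)/s. L{u(t-6) - u(t-18)} = (e^(-6s) - e^(-18s))/s

Final answer: (e^(-6s) - e^(-18s))/s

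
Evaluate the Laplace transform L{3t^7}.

L{3t^7} = 3 · L{t^7} = 3 · 5040/s^8 = 15120/s^8

Final answer: 15120/s^8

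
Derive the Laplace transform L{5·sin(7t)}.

L{sin(ωt)} = ω/(s² + ω²), so L{sin(7t)} = 7/(s² + 49). Then L{5·sin(7t)} = 5·7/(s² + 49) = 35/(s² + 49)

Final answer: 35/(s² + 49)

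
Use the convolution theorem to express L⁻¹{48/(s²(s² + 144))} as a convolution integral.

48/(s²(s² + 144)) = (1/s²)·(48/(s² + 144)) = L{t}·L{4·sin(12t)}. So f(t) = t*(4·sin(12t)) = ∫₀ᵗ 4τ·sin(12(t-τ)) dτ

Final answer: ∫₀ᵗ 4τ·sin(12(t-τ)) dτ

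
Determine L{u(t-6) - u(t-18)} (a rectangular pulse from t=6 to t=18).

L{u(t-a)} = e^(-as)/s. L{u(t-6) - u(t-18)} = (e^(-6s) - e^(-18s))/s

Final answer: (e^(-6s) - e^(-18s))/s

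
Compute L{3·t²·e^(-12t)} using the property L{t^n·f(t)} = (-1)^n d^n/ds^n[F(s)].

L{e^(-12t)} = 1/(s+12). d/ds[1/(s+12)] = -1/(s+12)². d²/ds²[1/(s+12)] = 2/(s+12)³. So L{t²·e^(-12t)} = (-1)² · 2/(s+12)³ = 2/(s+12)³. Then L{3·t²·e^(-12t)} = 3·2/(s+12)³ = 6/(s+12)³

Final answer: 6/(s+12)³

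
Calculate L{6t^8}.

L{t^n} = n!/s^(n+1). So L{6t^8} = 6·8!/s^9 = 241920/s^9

Final answer: 241920/s^9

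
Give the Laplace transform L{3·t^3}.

L{t^n} = n!/s^(n+1), so L{t^3} = 6/s^4. Then L{3·t^3} = 3·6/s^4 = 18/s^4

Final answer: 18/s^4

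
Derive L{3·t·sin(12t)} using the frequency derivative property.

L{sin(12t)} = 12/(s² + 144). By L{t·f(t)} = -F'(s): -d/ds[12/(s² + 144)] = -(12)·(-2s)/(s² + 144)² = 24s/(s² + 144)². Then L{3·t·sin(12t)} = 3·24s/(s² + 144)² = 72s/(s² + 144)²

Final answer: 72s/(s² + 144)²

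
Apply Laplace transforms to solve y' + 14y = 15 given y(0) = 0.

sY + 14Y = 15/s. Y = 15/(s(s+14)). Partial fractions: Y = 15/14/s - 15/14/(s+14)

Final answer: y(t) = 15/14(1 - e^(-14t))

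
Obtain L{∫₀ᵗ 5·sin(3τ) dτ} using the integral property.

L{∫₀ᵗ f(τ)dτ} = F(s)/s with F(s) = 15/(s² + 9), so the result is (15/(s² + 9))/s = 15/(s(s² + 9))

Final answer: 15/(s(s² + 9))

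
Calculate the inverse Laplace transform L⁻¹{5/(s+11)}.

L⁻¹{1/(s-a)} = e^(at), so L⁻¹{1/(s+11)} = e^(-11t), and L⁻¹{5/(s+11)} = 5·e^(-11t)

Final answer: 5·e^(-11t)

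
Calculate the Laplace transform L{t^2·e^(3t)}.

L{t^n·e^(at)} = n!/(s-a)^(n+1), so L{t^2·e^(3t)} = 2/(s-3)^3

Final answer: 2/(s-3)^3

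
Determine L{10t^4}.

L{t^n} = n!/s^(n+1). So L{10t^4} = 10·4!/s^5 = 240/s^5

Final answer: 240/s^5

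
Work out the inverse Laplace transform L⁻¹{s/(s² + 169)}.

L⁻¹{s/(s² + 169)} = cos(13t)

Final answer: cos(13t)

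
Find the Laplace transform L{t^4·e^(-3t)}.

L{t^n·e^(at)} = n!/(s-a)^(n+1), so L{t^4·e^(-3t)} = 24/(s+3)^5

Final answer: 24/(s+3)^5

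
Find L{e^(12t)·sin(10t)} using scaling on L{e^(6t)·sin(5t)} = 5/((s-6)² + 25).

Scaling with a=2: L{e^(12t)·sin(10t)} = (1/2) · 5/((s/2-6)² + 25). Simplifying: 10/((s-12)² + 100)

Final answer: 10/((s-12)² + 100)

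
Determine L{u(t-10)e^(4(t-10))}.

u(t-a)f(t-a) with f(t)=e^(4t). L{e^(4t)} = 1/(s-4). By time shift: e^(-10s)/(s-4)

Final answer: e^(-10s)/(s-4)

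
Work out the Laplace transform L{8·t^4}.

L{t^n} = n!/s^(n+1), so L{t^4} = 24/s^5. Then L{8·t^4} = 8·24/s^5 = 192/s^5

Final answer: 192/s^5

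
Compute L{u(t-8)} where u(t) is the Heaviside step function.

L{u(t-a)} = e^(-as)/s. Here a=8, so L{u(t-8)} = e^(-8s)/s

Final answer: e^(-8s)/s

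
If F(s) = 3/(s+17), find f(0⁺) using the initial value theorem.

f(0⁺) = lim_{s→∞} s·3/(s+17) = lim_{s→∞} 3s/(s+17) = 3

Final answer: 3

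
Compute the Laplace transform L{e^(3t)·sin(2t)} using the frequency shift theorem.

Frequency shift: L{e^(at)f(t)} = F(s-a). L{e^(3t)·sin(2t)} = 2/((s-3)² + 4)

Final answer: 2/((s-3)² + 4)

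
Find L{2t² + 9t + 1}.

L{2t² + 9t + 1} = 2·2/s³ + 9/s² + 1/s = 4/s³ + 9/s² + 1/s

Final answer: 4/s³ + 9/s² + 1/s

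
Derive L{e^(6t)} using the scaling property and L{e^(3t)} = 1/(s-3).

Using L{f(at)} = (1/a)F(s/a) with a=2 and f(t) = e^(3t): L{e^(6t)} = (1/2) · 1/((s/2)-3) = (1/2) · 2/(s-6) = 1/(s-6)

Final answer: 1/(s-6)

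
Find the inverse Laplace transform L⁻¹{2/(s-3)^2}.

L⁻¹{n!/(s-a)^(n+1)} = t^n·e^(at) with n=1, a=3. So L⁻¹{1/(s-3)^2} = t·e^(3t), and L⁻¹{2/(s-3)^2} = (2/1)·t·e^(3t) = 2·t·e^(3t)

Final answer: 2·t·e^(3t)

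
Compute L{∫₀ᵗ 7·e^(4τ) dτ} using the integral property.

L{∫₀ᵗ f(τ)dτ} = F(s)/s with F(s) = 7/(s-4), so L{∫₀ᵗ 7·e^(4τ) dτ} = 7/(s(s-4))

Final answer: 7/(s(s-4))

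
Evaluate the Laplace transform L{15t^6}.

L{15t^6} = 15 · L{t^6} = 15 · 720/s^7 = 10800/s^7

Final answer: 10800/s^7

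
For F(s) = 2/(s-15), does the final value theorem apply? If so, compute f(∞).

sF(s) = 2s/(s-15) has a pole at s = 15 in the right half-plane. Theorem does NOT apply (unstable system; f(t) = 2·e^(15t) grows without bound).

Final answer: Not applicable (unstable)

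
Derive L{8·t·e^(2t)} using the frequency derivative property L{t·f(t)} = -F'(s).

L{e^(2t)} = 1/(s-2). By frequency derivative: L{t·e^(2t)} = -d/ds[1/(s-2)] = -(-1)/(s-2)² = 1/(s-2)². Then L{8·t·e^(2t)} = 8·1/(s-2)² = 8/(s-2)²

Final answer: 8/(s-2)²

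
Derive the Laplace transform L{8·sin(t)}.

L{sin(ωt)} = ω/(s² + ω²), so L{sin(t)} = 1/(s² + 1). Then L{8·sin(t)} = 8·1/(s² + 1) = 8/(s² + 1)

Final answer: 8/(s² + 1)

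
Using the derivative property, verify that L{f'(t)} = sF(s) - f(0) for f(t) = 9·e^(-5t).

f'(t) = -45e^(-5t). Direct: L{f'(t)} = -45/(s+5). Property: s·9/(s+5) - 9 = (9s - 9(s+5))/(s+5) = -45/(s+5). ✓

Final answer: -45/(s+5)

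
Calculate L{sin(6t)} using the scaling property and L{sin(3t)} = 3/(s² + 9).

Using L{f(at)} = (1/a)F(s/a) with a=2: L{sin(6t)} = (1/2) · 3/((s/2)² + 9) = (1/2) · 3·4/(s² + 36) = 6/(s² + 36)

Final answer: 6/(s² + 36)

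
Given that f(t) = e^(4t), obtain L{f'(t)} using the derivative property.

f(0) = 1, F(s) = 1/(s-4). L{f'(t)} = s·F(s) - f(0) = s/(s-4) - 1 = (s - (s-4))/(s-4) = 4/(s-4)

Final answer: 4/(s-4)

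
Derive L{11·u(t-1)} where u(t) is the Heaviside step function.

L{u(t-a)} = e^(-as)/s. Here a=1, so L{u(t-1)} = e^(-s)/s, and L{11·u(t-1)} = 11·e^(-s)/s

Final answer: 11·e^(-s)/s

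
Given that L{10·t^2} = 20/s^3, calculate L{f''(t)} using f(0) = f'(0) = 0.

L{f''(t)} = s²F(s) - sf(0) - f'(0) = s²·20/s^3 - 0 - 0 = 20/s

Final answer: 20/s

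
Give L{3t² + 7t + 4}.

L{3t² + 7t + 4} = 3·2/s³ + 7/s² + 4/s = 6/s³ + 7/s² + 4/s

Final answer: 6/s³ + 7/s² + 4/s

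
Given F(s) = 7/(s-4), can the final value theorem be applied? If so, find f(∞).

sF(s) = 7s/(s-4) has a pole at s = 4 in the right half-plane. Theorem does NOT apply (unstable system; f(t) = 7·e^(4t) grows without bound).

Final answer: Not applicable (unstable)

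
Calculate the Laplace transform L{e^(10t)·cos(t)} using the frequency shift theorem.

Frequency shift: L{e^(at)f(t)} = F(s-a). L{e^(10t)·cos(t)} = (s-10)/((s-10)² + 1)

Final answer: (s-10)/((s-10)² + 1)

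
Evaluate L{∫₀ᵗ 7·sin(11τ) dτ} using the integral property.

L{∫₀ᵗ f(τ)dτ} = F(s)/s with F(s) = 77/(s² + 121), so the result is (77/(s² + 121))/s = 77/(s(s² + 121))

Final answer: 77/(s(s² + 121))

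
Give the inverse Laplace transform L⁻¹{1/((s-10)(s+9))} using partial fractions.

Decompose: A/(s-10) + B/(s+9). A = 1/19, B = -1/19. f(t) = (e^(10t) - e^(-9t))/19

Final answer: (e^(10t) - e^(-9t))/19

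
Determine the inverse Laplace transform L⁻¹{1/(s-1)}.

L⁻¹{1/(s-a)} = e^(at), so L⁻¹{1/(s-1)} = e^t

Final answer: e^t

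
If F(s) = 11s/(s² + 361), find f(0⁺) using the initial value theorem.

f(0⁺) = lim_{s→∞} s·11s/(s² + 361) = lim_{s→∞} 11s²/(s² + 361) = 11

Final answer: 11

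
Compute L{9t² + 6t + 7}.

L{9t² + 6t + 7} = 9·2/s³ + 6/s² + 7/s = 18/s³ + 6/s² + 7/s

Final answer: 18/s³ + 6/s² + 7/s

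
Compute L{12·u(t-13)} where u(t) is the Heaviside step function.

L{u(t-a)} = e^(-as)/s. Here a=13, so L{u(t-13)} = e^(-13s)/s, and L{12·u(t-13)} = 12·e^(-13s)/s

Final answer: 12·e^(-13s)/s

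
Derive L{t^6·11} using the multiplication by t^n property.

L{11} = 11/s. d^1/ds^1[1/s] = -1/s². d^2/ds^2[1/s] = 2/s^3. d^3/ds^3[1/s] = -6/s^4. d^4/ds^4[1/s] = 24/s^5. d^5/ds^5[1/s] = -120/s^6. d^6/ds^6[1/s] = 720/s^7. So L{t^6} = (-1)^{6}·720/s^7 = 720/s^7. Then L{t^6·11} = 11·720/s^7 = 7920/s^7

Final answer: 7920/s^7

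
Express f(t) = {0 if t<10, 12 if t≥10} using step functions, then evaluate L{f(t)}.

f(t) = 12·u(t-10). L{u(t-10)} = e^(-10s)/s, so L{f(t)} = 12·e^(-10s)/s

Final answer: 12·e^(-10s)/s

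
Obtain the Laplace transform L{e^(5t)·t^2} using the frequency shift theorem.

L{e^(at)·t^n} = n!/(s-a)^(n+1), so L{e^(5t)·t^2} = 2/(s-5)^3

Final answer: 2/(s-5)^3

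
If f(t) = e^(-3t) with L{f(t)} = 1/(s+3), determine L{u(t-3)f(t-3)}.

Time shift theorem: L{u(t-a)f(t-a)} = e^(-as)F(s). Here a=3, F(s) = 1/(s+3), so L{u(t-3)f(t-3)} = e^(-3s)·1/(s+3)

Final answer: e^(-3s)·1/(s+3)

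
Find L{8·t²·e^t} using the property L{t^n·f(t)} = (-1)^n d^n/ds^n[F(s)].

L{e^t} = 1/(s-1). d/ds[1/(s-1)] = -1/(s-1)². d²/ds²[1/(s-1)] = 2/(s-1)³. So L{t²·e^t} = (-1)² · 2/(s-1)³ = 2/(s-1)³. Then L{8·t²·e^t} = 8·2/(s-1)³ = 16/(s-1)³

Final answer: 16/(s-1)³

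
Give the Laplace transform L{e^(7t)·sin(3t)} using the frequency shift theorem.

Frequency shift: L{e^(at)f(t)} = F(s-a). L{e^(7t)·sin(3t)} = 3/((s-7)² + 9)

Final answer: 3/((s-7)² + 9)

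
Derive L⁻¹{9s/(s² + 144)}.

This is the form c·s/(s² + a²) with a = 12, c = 9. L⁻¹ = 9·cos(12t)

Final answer: 9·cos(12t)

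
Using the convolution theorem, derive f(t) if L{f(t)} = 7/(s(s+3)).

7/(s(s+3)) = (7/s)·(1/(s+3)) = L{7}·L{e^(-3t)}. By convolution, f(t) = 7*e^(-3t) = ∫₀ᵗ 7·e^(-3τ) dτ = 7·(1 - e^(-3t))/3

Final answer: 7·(1 - e^(-3t))/3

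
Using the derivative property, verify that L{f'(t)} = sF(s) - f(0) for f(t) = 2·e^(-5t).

f'(t) = -10e^(-5t). Direct: L{f'(t)} = -10/(s+5). Property: s·2/(s+5) - 2 = (2s - 2(s+5))/(s+5) = -10/(s+5). ✓

Final answer: -10/(s+5)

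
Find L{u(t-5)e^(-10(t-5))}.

u(t-a)f(t-a) with f(t)=e^(-10t). L{e^(-10t)} = 1/(s+10). By time shift: e^(-5s)/(s+10)

Final answer: e^(-5s)/(s+10)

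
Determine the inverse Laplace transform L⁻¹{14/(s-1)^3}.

L⁻¹{n!/(s-a)^(n+1)} = t^n·e^(at) with n=2, a=1. So L⁻¹{2/(s-1)^3} = t^2·e^t, and L⁻¹{14/(s-1)^3} = (14/2)·t^2·e^t = 7·t^2·e^t

Final answer: 7·t^2·e^t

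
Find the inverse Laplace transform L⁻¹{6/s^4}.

L⁻¹{n!/s^(n+1)} = t^n with n=3. So L⁻¹{6/s^4} = t^3

Final answer: t^3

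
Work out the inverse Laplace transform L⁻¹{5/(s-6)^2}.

L⁻¹{n!/(s-a)^(n+1)} = t^n·e^(at) with n=1, a=6. So L⁻¹{1/(s-6)^2} = t·e^(6t), and L⁻¹{5/(s-6)^2} = (5/1)·t·e^(6t) = 5·t·e^(6t)

Final answer: 5·t·e^(6t)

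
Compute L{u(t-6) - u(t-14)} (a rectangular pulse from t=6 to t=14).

L{u(t-a)} = e^(-as)/s. L{u(t-6) - u(t-14)} = (e^(-6s) - e^(-14s))/s

Final answer: (e^(-6s) - e^(-14s))/s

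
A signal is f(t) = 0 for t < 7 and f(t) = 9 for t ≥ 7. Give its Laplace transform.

f(t) = 9·u(t-7). L{u(t-7)} = e^(-7s)/s, so L{f(t)} = 9·e^(-7s)/s

Final answer: 9·e^(-7s)/s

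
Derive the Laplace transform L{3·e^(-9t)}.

L{e^(at)} = 1/(s-a), so L{e^(-9t)} = 1/(s+9). Then L{3·e^(-9t)} = 3/(s+9)

Final answer: 3/(s+9)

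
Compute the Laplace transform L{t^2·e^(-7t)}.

L{t^n·e^(at)} = n!/(s-a)^(n+1), so L{t^2·e^(-7t)} = 2/(s+7)^3

Final answer: 2/(s+7)^3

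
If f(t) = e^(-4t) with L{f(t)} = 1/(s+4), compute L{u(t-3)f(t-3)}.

Time shift theorem: L{u(t-a)f(t-a)} = e^(-as)F(s). Here a=3, F(s) = 1/(s+4), so L{u(t-3)f(t-3)} = e^(-3s)·1/(s+4)

Final answer: e^(-3s)·1/(s+4)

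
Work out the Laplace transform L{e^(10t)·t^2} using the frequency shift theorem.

L{e^(at)·t^n} = n!/(s-a)^(n+1), so L{e^(10t)·t^2} = 2/(s-10)^3

Final answer: 2/(s-10)^3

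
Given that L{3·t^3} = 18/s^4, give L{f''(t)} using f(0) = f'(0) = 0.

L{f''(t)} = s²F(s) - sf(0) - f'(0) = s²·18/s^4 - 0 - 0 = 18/s^2

Final answer: 18/s^2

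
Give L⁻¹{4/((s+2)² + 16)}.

Form: b/((s-a)² + b²) → e^(at)sin(bt). With a=-2, b=4

Final answer: e^(-2t)·sin(4t)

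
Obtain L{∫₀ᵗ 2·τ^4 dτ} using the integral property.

L{∫₀ᵗ f(τ)dτ} = F(s)/s with f(t) = 2t^4. F(s) = 48/s^5, so L{∫₀ᵗ 2·τ^4 dτ} = (48/s^5)/s = 48/s^6. (Check: ∫₀ᵗ 2·τ^4 dτ = 2t^5/5.)

Final answer: 48/s^6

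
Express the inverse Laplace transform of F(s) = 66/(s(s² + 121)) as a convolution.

66/(s(s² + 121)) = (1/s)·(66/(s² + 121)) = L{1}·L{6·sin(11t)}. So f(t) = 1*(6·sin(11t)) = ∫₀ᵗ 6·sin(11τ) dτ

Final answer: ∫₀ᵗ 6·sin(11τ) dτ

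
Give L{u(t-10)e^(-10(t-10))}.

u(t-a)f(t-a) with f(t)=e^(-10t). L{e^(-10t)} = 1/(s+10). By time shift: e^(-10s)/(s+10)

Final answer: e^(-10s)/(s+10)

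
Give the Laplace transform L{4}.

L{4} = 4 · L{1} = 4/s

Final answer: 4/s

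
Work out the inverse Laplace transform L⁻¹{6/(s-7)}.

L⁻¹{1/(s-a)} = e^(at), so L⁻¹{1/(s-7)} = e^(7t), and L⁻¹{6/(s-7)} = 6·e^(7t)

Final answer: 6·e^(7t)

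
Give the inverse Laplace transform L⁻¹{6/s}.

L⁻¹{c/s} = c, so L⁻¹{6/s} = 6

Final answer: 6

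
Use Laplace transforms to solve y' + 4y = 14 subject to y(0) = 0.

sY + 4Y = 14/s. Y = 14/(s(s+4)). Partial fractions: Y = 7/2/s - 7/2/(s+4)

Final answer: y(t) = 7/2(1 - e^(-4t))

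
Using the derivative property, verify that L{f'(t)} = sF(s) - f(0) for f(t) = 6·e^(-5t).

f'(t) = -30e^(-5t). Direct: L{f'(t)} = -30/(s+5). Property: s·6/(s+5) - 6 = (6s - 6(s+5))/(s+5) = -30/(s+5). ✓

Final answer: -30/(s+5)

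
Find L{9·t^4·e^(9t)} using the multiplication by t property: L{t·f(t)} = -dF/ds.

Using L{t^n·e^(at)} = n!/(s-a)^(n+1), L{t^4·e^(9t)} = 24/(s-9)^5, so L{9·t^4·e^(9t)} = 9·24/(s-9)^5 = 216/(s-9)^5

Final answer: 216/(s-9)^5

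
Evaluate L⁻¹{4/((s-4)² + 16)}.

Form: b/((s-a)² + b²) → e^(at)sin(bt). With a=4, b=4

Final answer: e^(4t)·sin(4t)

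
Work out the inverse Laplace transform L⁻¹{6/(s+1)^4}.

L⁻¹{n!/(s-a)^(n+1)} = t^n·e^(at), so L⁻¹{6/(s+1)^4} = t^3·e^(-t)

Final answer: t^3·e^(-t)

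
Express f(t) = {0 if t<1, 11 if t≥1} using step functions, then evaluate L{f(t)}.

f(t) = 11·u(t-1). L{u(t-1)} = e^(-s)/s, so L{f(t)} = 11·e^(-s)/s

Final answer: 11·e^(-s)/s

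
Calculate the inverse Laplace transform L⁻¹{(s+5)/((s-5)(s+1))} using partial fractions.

Using partial fractions, f(t) = (10e^(5t) - 4e^(-t))/6

Final answer: (10e^(5t) - 4e^(-t))/6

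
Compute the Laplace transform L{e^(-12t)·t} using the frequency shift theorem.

L{e^(at)·t^n} = n!/(s-a)^(n+1), so L{e^(-12t)·t} = 1/(s+12)^2

Final answer: 1/(s+12)^2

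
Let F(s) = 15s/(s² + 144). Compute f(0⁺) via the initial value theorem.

f(0⁺) = lim_{s→∞} s·15s/(s² + 144) = lim_{s→∞} 15s²/(s² + 144) = 15

Final answer: 15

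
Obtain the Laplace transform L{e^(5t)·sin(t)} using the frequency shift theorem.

Frequency shift: L{e^(at)f(t)} = F(s-a). L{e^(5t)·sin(t)} = 1/((s-5)² + 1)

Final answer: 1/((s-5)² + 1)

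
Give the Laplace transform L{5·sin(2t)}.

L{sin(ωt)} = ω/(s² + ω²), so L{sin(2t)} = 2/(s² + 4). Then L{5·sin(2t)} = 5·2/(s² + 4) = 10/(s² + 4)

Final answer: 10/(s² + 4)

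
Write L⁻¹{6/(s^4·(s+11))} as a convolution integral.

6/(s^4·(s+11)) = (6/s^4)·(1/(s+11)) = L{t^3}·L{e^(-11t)}. So f(t) = t^3*e^(-11t) = ∫₀ᵗ τ^3·e^(-11(t-τ)) dτ

Final answer: ∫₀ᵗ τ^3·e^(-11(t-τ)) dτ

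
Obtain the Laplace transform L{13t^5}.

L{13t^5} = 13 · L{t^5} = 13 · 120/s^6 = 1560/s^6

Final answer: 1560/s^6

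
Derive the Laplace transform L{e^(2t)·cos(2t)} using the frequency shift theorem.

Frequency shift: L{e^(at)f(t)} = F(s-a). L{e^(2t)·cos(2t)} = (s-2)/((s-2)² + 4)

Final answer: (s-2)/((s-2)² + 4)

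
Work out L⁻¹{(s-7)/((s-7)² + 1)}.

Using frequency shift: L⁻¹{(s-a)/((s-a)² + b²)} = e^(at)cos(bt). Here a=7, b=1

Final answer: e^(7t)·cos(t)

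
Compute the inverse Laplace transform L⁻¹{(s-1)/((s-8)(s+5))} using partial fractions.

Using partial fractions, f(t) = (7e^(8t) + 6e^(-5t))/13

Final answer: (7e^(8t) + 6e^(-5t))/13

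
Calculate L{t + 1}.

L{t + 1} = L{t} + L{1} = 1/s² + 1/s

Final answer: 1/s² + 1/s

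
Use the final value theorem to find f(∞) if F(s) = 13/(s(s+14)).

f(∞) = lim_{s→0} s·13/(s(s+14)) = lim_{s→0} 13/(s+14) = 13/14 = 13/14

Final answer: 13/14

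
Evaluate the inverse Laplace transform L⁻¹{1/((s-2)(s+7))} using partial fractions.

Decompose: A/(s-2) + B/(s+7). A = 1/9, B = -1/9. f(t) = (e^(2t) - e^(-7t))/9

Final answer: (e^(2t) - e^(-7t))/9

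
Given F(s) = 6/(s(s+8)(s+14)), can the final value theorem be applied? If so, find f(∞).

Poles of sF(s) = 6/((s+8)(s+14)) are at s = -8 and s = -14, both in the left half-plane. Theorem applies. f(∞) = lim_{s→0} sF(s) = 6/(8·14) = 3/56

Final answer: 3/56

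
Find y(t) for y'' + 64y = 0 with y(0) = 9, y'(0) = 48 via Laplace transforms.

L{y''} + 64L{y} = 0. s²Y - 9s - 48 + 64Y = 0. Y(s² + 64) = 9s + 48. Y = (9s + 48)/(s² + 64). Inverting: y(t) = 9cos(8t) + 6sin(8t)

Final answer: y(t) = 9cos(8t) + 6sin(8t)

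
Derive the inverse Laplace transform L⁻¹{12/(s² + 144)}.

L⁻¹{12/(s² + 144)} = sin(12t)

Final answer: sin(12t)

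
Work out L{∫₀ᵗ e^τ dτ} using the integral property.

L{∫₀ᵗ f(τ)dτ} = F(s)/s with F(s) = 1/(s-1), so L{∫₀ᵗ e^τ dτ} = 1/(s(s-1))

Final answer: 1/(s(s-1))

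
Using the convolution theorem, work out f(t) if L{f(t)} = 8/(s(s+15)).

8/(s(s+15)) = (8/s)·(1/(s+15)) = L{8}·L{e^(-15t)}. By convolution, f(t) = 8*e^(-15t) = ∫₀ᵗ 8·e^(-15τ) dτ = 8·(1 - e^(-15t))/15

Final answer: 8·(1 - e^(-15t))/15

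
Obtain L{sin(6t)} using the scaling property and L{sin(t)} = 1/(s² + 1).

Using L{f(at)} = (1/a)F(s/a) with a=6: L{sin(6t)} = (1/6) · 1/((s/6)² + 1) = (1/6) · 1·36/(s² + 36) = 6/(s² + 36)

Final answer: 6/(s² + 36)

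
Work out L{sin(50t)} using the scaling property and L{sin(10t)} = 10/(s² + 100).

Using L{f(at)} = (1/a)F(s/a) with a=5: L{sin(50t)} = (1/5) · 10/((s/5)² + 100) = (1/5) · 10·25/(s² + 2500) = 50/(s² + 2500)

Final answer: 50/(s² + 2500)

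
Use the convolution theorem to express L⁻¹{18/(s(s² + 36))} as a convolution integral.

18/(s(s² + 36)) = (1/s)·(18/(s² + 36)) = L{1}·L{3·sin(6t)}. So f(t) = 1*(3·sin(6t)) = ∫₀ᵗ 3·sin(6τ) dτ

Final answer: ∫₀ᵗ 3·sin(6τ) dτ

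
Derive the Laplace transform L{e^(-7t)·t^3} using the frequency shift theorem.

L{e^(at)·t^n} = n!/(s-a)^(n+1), so L{e^(-7t)·t^3} = 6/(s+7)^4

Final answer: 6/(s+7)^4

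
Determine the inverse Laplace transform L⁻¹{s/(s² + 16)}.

L⁻¹{s/(s² + 16)} = cos(4t)

Final answer: cos(4t)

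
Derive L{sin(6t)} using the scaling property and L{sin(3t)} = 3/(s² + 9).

Using L{f(at)} = (1/a)F(s/a) with a=2: L{sin(6t)} = (1/2) · 3/((s/2)² + 9) = (1/2) · 3·4/(s² + 36) = 6/(s² + 36)

Final answer: 6/(s² + 36)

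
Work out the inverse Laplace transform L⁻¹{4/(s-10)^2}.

L⁻¹{n!/(s-a)^(n+1)} = t^n·e^(at) with n=1, a=10. So L⁻¹{1/(s-10)^2} = t·e^(10t), and L⁻¹{4/(s-10)^2} = (4/1)·t·e^(10t) = 4·t·e^(10t)

Final answer: 4·t·e^(10t)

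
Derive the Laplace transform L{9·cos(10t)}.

L{cos(ωt)} = s/(s² + ω²), so L{cos(10t)} = s/(s² + 100). Then L{9·cos(10t)} = 9·s/(s² + 100) = 9s/(s² + 100)

Final answer: 9s/(s² + 100)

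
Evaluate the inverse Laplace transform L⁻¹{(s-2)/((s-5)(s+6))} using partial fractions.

Using partial fractions, f(t) = (3e^(5t) + 8e^(-6t))/11

Final answer: (3e^(5t) + 8e^(-6t))/11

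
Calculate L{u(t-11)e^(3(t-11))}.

u(t-a)f(t-a) with f(t)=e^(3t). L{e^(3t)} = 1/(s-3). By time shift: e^(-11s)/(s-3)

Final answer: e^(-11s)/(s-3)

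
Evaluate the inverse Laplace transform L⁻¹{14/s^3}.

L⁻¹{n!/s^(n+1)} = t^n with n=2. So L⁻¹{2/s^3} = t^2, and L⁻¹{14/s^3} = (14/2)·t^2 = 7·t^2

Final answer: 7·t^2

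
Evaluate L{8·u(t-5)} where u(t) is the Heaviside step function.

L{u(t-a)} = e^(-as)/s. Here a=5, so L{u(t-5)} = e^(-5s)/s, and L{8·u(t-5)} = 8·e^(-5s)/s

Final answer: 8·e^(-5s)/s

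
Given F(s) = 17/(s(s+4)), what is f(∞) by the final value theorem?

f(∞) = lim_{s→0} s·17/(s(s+4)) = lim_{s→0} 17/(s+4) = 17/4 = 17/4

Final answer: 17/4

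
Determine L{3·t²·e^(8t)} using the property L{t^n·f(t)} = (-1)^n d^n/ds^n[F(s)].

L{e^(8t)} = 1/(s-8). d/ds[1/(s-8)] = -1/(s-8)². d²/ds²[1/(s-8)] = 2/(s-8)³. So L{t²·e^(8t)} = (-1)² · 2/(s-8)³ = 2/(s-8)³. Then L{3·t²·e^(8t)} = 3·2/(s-8)³ = 6/(s-8)³

Final answer: 6/(s-8)³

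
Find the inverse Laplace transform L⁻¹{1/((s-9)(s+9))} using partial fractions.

Decompose: A/(s-9) + B/(s+9). A = 1/18, B = -1/18. f(t) = (e^(9t) - e^(-9t))/18

Final answer: (e^(9t) - e^(-9t))/18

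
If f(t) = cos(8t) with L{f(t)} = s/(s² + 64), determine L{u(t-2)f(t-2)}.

Time shift theorem: L{u(t-a)f(t-a)} = e^(-as)F(s). Here a=2, F(s) = s/(s² + 64), so L{u(t-2)f(t-2)} = e^(-2s)·s/(s² + 64)

Final answer: e^(-2s)·s/(s² + 64)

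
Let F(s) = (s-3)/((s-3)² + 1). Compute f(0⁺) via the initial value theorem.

f(0⁺) = lim_{s→∞} sF(s) = lim_{s→∞} s(s-3)/((s-3)² + 1) = 1

Final answer: 1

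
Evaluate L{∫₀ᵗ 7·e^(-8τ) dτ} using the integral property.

L{∫₀ᵗ f(τ)dτ} = F(s)/s with F(s) = 7/(s+8), so L{∫₀ᵗ 7·e^(-8τ) dτ} = 7/(s(s+8))

Final answer: 7/(s(s+8))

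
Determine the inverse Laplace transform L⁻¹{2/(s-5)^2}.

L⁻¹{n!/(s-a)^(n+1)} = t^n·e^(at) with n=1, a=5. So L⁻¹{1/(s-5)^2} = t·e^(5t), and L⁻¹{2/(s-5)^2} = (2/1)·t·e^(5t) = 2·t·e^(5t)

Final answer: 2·t·e^(5t)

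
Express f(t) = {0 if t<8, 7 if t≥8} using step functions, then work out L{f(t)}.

f(t) = 7·u(t-8). L{u(t-8)} = e^(-8s)/s, so L{f(t)} = 7·e^(-8s)/s

Final answer: 7·e^(-8s)/s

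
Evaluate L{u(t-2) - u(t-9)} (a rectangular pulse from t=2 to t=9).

L{u(t-a)} = e^(-as)/s. L{u(t-2) - u(t-9)} = (e^(-2s) - e^(-9s))/s

Final answer: (e^(-2s) - e^(-9s))/s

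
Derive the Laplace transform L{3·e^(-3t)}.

L{e^(at)} = 1/(s-a), so L{e^(-3t)} = 1/(s+3). Then L{3·e^(-3t)} = 3/(s+3)

Final answer: 3/(s+3)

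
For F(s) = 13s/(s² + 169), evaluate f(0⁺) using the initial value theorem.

f(0⁺) = lim_{s→∞} s·13s/(s² + 169) = lim_{s→∞} 13s²/(s² + 169) = 13

Final answer: 13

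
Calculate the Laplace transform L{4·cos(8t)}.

L{cos(ωt)} = s/(s² + ω²), so L{cos(8t)} = s/(s² + 64). Then L{4·cos(8t)} = 4·s/(s² + 64) = 4s/(s² + 64)

Final answer: 4s/(s² + 64)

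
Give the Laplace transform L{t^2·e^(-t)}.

L{t^n·e^(at)} = n!/(s-a)^(n+1), so L{t^2·e^(-t)} = 2/(s+1)^3

Final answer: 2/(s+1)^3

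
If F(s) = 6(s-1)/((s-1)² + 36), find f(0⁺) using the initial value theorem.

f(0⁺) = lim_{s→∞} sF(s) = lim_{s→∞} 6s(s-1)/((s-1)² + 36) = 6

Final answer: 6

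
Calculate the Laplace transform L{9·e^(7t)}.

L{e^(at)} = 1/(s-a), so L{e^(7t)} = 1/(s-7). Then L{9·e^(7t)} = 9/(s-7)

Final answer: 9/(s-7)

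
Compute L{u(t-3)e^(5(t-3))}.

u(t-a)f(t-a) with f(t)=e^(5t). L{e^(5t)} = 1/(s-5). By time shift: e^(-3s)/(s-5)

Final answer: e^(-3s)/(s-5)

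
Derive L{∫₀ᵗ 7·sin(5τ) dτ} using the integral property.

L{∫₀ᵗ f(τ)dτ} = F(s)/s with F(s) = 35/(s² + 25), so the result is (35/(s² + 25))/s = 35/(s(s² + 25))

Final answer: 35/(s(s² + 25))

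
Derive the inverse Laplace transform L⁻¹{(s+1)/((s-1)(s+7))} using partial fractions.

Using partial fractions, f(t) = (2e^t + 6e^(-7t))/8

Final answer: (2e^t + 6e^(-7t))/8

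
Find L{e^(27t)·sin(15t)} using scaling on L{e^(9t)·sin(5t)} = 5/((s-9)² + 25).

Scaling with a=3: L{e^(27t)·sin(15t)} = (1/3) · 5/((s/3-9)² + 25). Simplifying: 15/((s-27)² + 225)

Final answer: 15/((s-27)² + 225)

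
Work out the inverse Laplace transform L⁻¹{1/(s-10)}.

L⁻¹{1/(s-a)} = e^(at), so L⁻¹{1/(s-10)} = e^(10t)

Final answer: e^(10t)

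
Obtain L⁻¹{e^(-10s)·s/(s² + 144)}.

L⁻¹{s/(s² + 144)} = cos(12t). By the time shift theorem, L⁻¹{e^(-as)F(s)} = u(t-a)f(t-a) with a=10, so L⁻¹{e^(-10s)·s/(s² + 144)} = u(t-10)·cos(12(t-10))

Final answer: u(t-10)·cos(12(t-10))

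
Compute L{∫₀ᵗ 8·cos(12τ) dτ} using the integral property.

L{∫₀ᵗ f(τ)dτ} = F(s)/s with F(s) = 8s/(s² + 144), so the result is (8s/(s² + 144))/s = 8/(s² + 144)

Final answer: 8/(s² + 144)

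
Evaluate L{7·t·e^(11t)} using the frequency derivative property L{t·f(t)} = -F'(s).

L{e^(11t)} = 1/(s-11). By frequency derivative: L{t·e^(11t)} = -d/ds[1/(s-11)] = -(-1)/(s-11)² = 1/(s-11)². Then L{7·t·e^(11t)} = 7·1/(s-11)² = 7/(s-11)²

Final answer: 7/(s-11)²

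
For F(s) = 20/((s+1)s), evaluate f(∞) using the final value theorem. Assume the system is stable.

f(∞) = lim_{s→0} sF(s) = lim_{s→0} 20/(s+1) = 20

Final answer: 20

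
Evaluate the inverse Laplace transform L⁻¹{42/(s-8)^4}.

L⁻¹{n!/(s-a)^(n+1)} = t^n·e^(at) with n=3, a=8. So L⁻¹{6/(s-8)^4} = t^3·e^(8t), and L⁻¹{42/(s-8)^4} = (42/6)·t^3·e^(8t) = 7·t^3·e^(8t)

Final answer: 7·t^3·e^(8t)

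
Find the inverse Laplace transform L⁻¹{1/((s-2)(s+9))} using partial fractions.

Decompose: A/(s-2) + B/(s+9). A = 1/11, B = -1/11. f(t) = (e^(2t) - e^(-9t))/11

Final answer: (e^(2t) - e^(-9t))/11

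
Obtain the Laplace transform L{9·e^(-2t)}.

L{e^(at)} = 1/(s-a), so L{e^(-2t)} = 1/(s+2). Then L{9·e^(-2t)} = 9/(s+2)

Final answer: 9/(s+2)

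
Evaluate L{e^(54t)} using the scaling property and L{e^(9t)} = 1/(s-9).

Using L{f(at)} = (1/a)F(s/a) with a=6 and f(t) = e^(9t): L{e^(54t)} = (1/6) · 1/((s/6)-9) = (1/6) · 6/(s-54) = 1/(s-54)

Final answer: 1/(s-54)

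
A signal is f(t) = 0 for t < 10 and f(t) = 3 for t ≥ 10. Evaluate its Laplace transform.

f(t) = 3·u(t-10). L{u(t-10)} = e^(-10s)/s, so L{f(t)} = 3·e^(-10s)/s

Final answer: 3·e^(-10s)/s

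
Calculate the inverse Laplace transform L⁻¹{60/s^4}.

L⁻¹{n!/s^(n+1)} = t^n with n=3. So L⁻¹{6/s^4} = t^3, and L⁻¹{60/s^4} = (60/6)·t^3 = 10·t^3

Final answer: 10·t^3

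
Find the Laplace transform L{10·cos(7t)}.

L{cos(ωt)} = s/(s² + ω²), so L{cos(7t)} = s/(s² + 49). Then L{10·cos(7t)} = 10·s/(s² + 49) = 10s/(s² + 49)

Final answer: 10s/(s² + 49)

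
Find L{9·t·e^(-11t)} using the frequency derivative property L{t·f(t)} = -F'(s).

L{e^(-11t)} = 1/(s+11). By frequency derivative: L{t·e^(-11t)} = -d/ds[1/(s+11)] = -(-1)/(s+11)² = 1/(s+11)². Then L{9·t·e^(-11t)} = 9·1/(s+11)² = 9/(s+11)²

Final answer: 9/(s+11)²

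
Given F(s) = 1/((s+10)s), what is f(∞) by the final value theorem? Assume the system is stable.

f(∞) = lim_{s→0} sF(s) = lim_{s→0} 1/(s+10) = 1/10

Final answer: 1/10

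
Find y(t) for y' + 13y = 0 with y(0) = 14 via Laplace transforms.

L{y'} + 13L{y} = 0. sY - 14 + 13Y = 0. Y(s+13) = 14. Y = 14/(s+13)

Final answer: y(t) = 14e^(-13t)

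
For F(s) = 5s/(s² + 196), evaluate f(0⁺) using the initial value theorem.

f(0⁺) = lim_{s→∞} s·5s/(s² + 196) = lim_{s→∞} 5s²/(s² + 196) = 5

Final answer: 5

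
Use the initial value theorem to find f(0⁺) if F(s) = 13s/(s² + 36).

f(0⁺) = lim_{s→∞} s·13s/(s² + 36) = lim_{s→∞} 13s²/(s² + 36) = 13

Final answer: 13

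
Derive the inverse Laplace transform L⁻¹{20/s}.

L⁻¹{c/s} = c, so L⁻¹{20/s} = 20

Final answer: 20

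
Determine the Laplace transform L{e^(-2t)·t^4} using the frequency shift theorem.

L{e^(at)·t^n} = n!/(s-a)^(n+1), so L{e^(-2t)·t^4} = 24/(s+2)^5

Final answer: 24/(s+2)^5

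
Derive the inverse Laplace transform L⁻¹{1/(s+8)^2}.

L⁻¹{n!/(s-a)^(n+1)} = t^n·e^(at), so L⁻¹{1/(s+8)^2} = t·e^(-8t)

Final answer: t·e^(-8t)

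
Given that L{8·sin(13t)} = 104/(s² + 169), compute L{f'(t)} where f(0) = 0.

L{f'(t)} = s·F(s) - f(0) = s·104/(s² + 169) - 0 = 104s/(s² + 169)

Final answer: 104s/(s² + 169)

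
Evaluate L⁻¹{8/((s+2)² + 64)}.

Form: b/((s-a)² + b²) → e^(at)sin(bt). With a=-2, b=8

Final answer: e^(-2t)·sin(8t)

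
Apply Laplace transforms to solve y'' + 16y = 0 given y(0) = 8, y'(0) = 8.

L{y''} + 16L{y} = 0. s²Y - 8s - 8 + 16Y = 0. Y(s² + 16) = 8s + 8. Y = (8s + 8)/(s² + 16). Inverting: y(t) = 8cos(4t) + 2sin(4t)

Final answer: y(t) = 8cos(4t) + 2sin(4t)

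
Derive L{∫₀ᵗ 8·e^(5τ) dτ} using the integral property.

L{∫₀ᵗ f(τ)dτ} = F(s)/s with F(s) = 8/(s-5), so L{∫₀ᵗ 8·e^(5τ) dτ} = 8/(s(s-5))

Final answer: 8/(s(s-5))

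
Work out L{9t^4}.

L{t^n} = n!/s^(n+1). So L{9t^4} = 9·4!/s^5 = 216/s^5

Final answer: 216/s^5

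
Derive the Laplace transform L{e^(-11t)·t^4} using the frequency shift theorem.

L{e^(at)·t^n} = n!/(s-a)^(n+1), so L{e^(-11t)·t^4} = 24/(s+11)^5

Final answer: 24/(s+11)^5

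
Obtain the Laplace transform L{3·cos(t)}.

L{cos(ωt)} = s/(s² + ω²), so L{cos(t)} = s/(s² + 1). Then L{3·cos(t)} = 3·s/(s² + 1) = 3s/(s² + 1)

Final answer: 3s/(s² + 1)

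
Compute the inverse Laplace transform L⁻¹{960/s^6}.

L⁻¹{n!/s^(n+1)} = t^n with n=5. So L⁻¹{120/s^6} = t^5, and L⁻¹{960/s^6} = (960/120)·t^5 = 8·t^5

Final answer: 8·t^5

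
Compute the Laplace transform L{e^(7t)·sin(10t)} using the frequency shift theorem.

Frequency shift: L{e^(at)f(t)} = F(s-a). L{e^(7t)·sin(10t)} = 10/((s-7)² + 100)

Final answer: 10/((s-7)² + 100)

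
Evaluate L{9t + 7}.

L{9t + 7} = 9·L{t} + 7·L{1} = 9/s² + 7/s

Final answer: 9/s² + 7/s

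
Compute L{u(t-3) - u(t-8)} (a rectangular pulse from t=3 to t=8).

L{u(t-a)} = e^(-as)/s. L{u(t-3) - u(t-8)} = (e^(-3s) - e^(-8s))/s

Final answer: (e^(-3s) - e^(-8s))/s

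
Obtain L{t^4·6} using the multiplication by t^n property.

L{6} = 6/s. d^1/ds^1[1/s] = -1/s². d^2/ds^2[1/s] = 2/s^3. d^3/ds^3[1/s] = -6/s^4. d^4/ds^4[1/s] = 24/s^5. So L{t^4} = (-1)^{4}·24/s^5 = 24/s^5. Then L{t^4·6} = 6·24/s^5 = 144/s^5

Final answer: 144/s^5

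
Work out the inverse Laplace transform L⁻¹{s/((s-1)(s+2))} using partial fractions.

Using partial fractions, f(t) = (e^t + 2e^(-2t))/3

Final answer: (e^t + 2e^(-2t))/3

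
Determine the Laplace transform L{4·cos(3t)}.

L{cos(ωt)} = s/(s² + ω²), so L{cos(3t)} = s/(s² + 9). Then L{4·cos(3t)} = 4·s/(s² + 9) = 4s/(s² + 9)

Final answer: 4s/(s² + 9)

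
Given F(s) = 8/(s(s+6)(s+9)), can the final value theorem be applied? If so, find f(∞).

Poles of sF(s) = 8/((s+6)(s+9)) are at s = -6 and s = -9, both in the left half-plane. Theorem applies. f(∞) = lim_{s→0} sF(s) = 8/(6·9) = 4/27

Final answer: 4/27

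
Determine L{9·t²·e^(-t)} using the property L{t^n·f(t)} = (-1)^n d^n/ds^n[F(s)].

L{e^(-t)} = 1/(s+1). d/ds[1/(s+1)] = -1/(s+1)². d²/ds²[1/(s+1)] = 2/(s+1)³. So L{t²·e^(-t)} = (-1)² · 2/(s+1)³ = 2/(s+1)³. Then L{9·t²·e^(-t)} = 9·2/(s+1)³ = 18/(s+1)³

Final answer: 18/(s+1)³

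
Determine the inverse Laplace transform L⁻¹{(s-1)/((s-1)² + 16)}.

Using frequency shift, L⁻¹{(s-1)/((s-1)² + 16)} = e^t·cos(4t)

Final answer: e^t·cos(4t)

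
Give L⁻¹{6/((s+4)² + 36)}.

Form: b/((s-a)² + b²) → e^(at)sin(bt). With a=-4, b=6

Final answer: e^(-4t)·sin(6t)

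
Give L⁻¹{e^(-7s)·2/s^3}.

L⁻¹{2/s^3} = t^2. By the time shift theorem, L⁻¹{e^(-as)F(s)} = u(t-a)f(t-a) with a=7, so L⁻¹{e^(-7s)·2/s^3} = u(t-7)·(t-7)^2

Final answer: u(t-7)·(t-7)^2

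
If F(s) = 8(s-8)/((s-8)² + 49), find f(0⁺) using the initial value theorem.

f(0⁺) = lim_{s→∞} sF(s) = lim_{s→∞} 8s(s-8)/((s-8)² + 49) = 8

Final answer: 8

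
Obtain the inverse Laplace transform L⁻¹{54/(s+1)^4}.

L⁻¹{n!/(s-a)^(n+1)} = t^n·e^(at) with n=3, a=-1. So L⁻¹{6/(s+1)^4} = t^3·e^(-t), and L⁻¹{54/(s+1)^4} = (54/6)·t^3·e^(-t) = 9·t^3·e^(-t)

Final answer: 9·t^3·e^(-t)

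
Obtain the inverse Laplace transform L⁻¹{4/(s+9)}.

L⁻¹{1/(s-a)} = e^(at), so L⁻¹{1/(s+9)} = e^(-9t), and L⁻¹{4/(s+9)} = 4·e^(-9t)

Final answer: 4·e^(-9t)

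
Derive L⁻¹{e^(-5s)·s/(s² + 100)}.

L⁻¹{s/(s² + 100)} = cos(10t). By the time shift theorem, L⁻¹{e^(-as)F(s)} = u(t-a)f(t-a) with a=5, so L⁻¹{e^(-5s)·s/(s² + 100)} = u(t-5)·cos(10(t-5))

Final answer: u(t-5)·cos(10(t-5))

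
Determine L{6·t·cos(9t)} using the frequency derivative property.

L{cos(9t)} = s/(s² + 81). Derivative: d/ds[s/(s² + 81)] = [(s² + 81) - s·2s]/(s² + 81)² = (81 - s²)/(s² + 81)². So L{t·cos(9t)} = -F'(s) = (s² - 81)/(s² + 81)². Then L{6·t·cos(9t)} = 6·(s² - 81)/(s² + 81)²

Final answer: 6·(s² - 81)/(s² + 81)²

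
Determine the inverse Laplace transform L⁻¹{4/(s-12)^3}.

L⁻¹{n!/(s-a)^(n+1)} = t^n·e^(at) with n=2, a=12. So L⁻¹{2/(s-12)^3} = t^2·e^(12t), and L⁻¹{4/(s-12)^3} = (4/2)·t^2·e^(12t) = 2·t^2·e^(12t)

Final answer: 2·t^2·e^(12t)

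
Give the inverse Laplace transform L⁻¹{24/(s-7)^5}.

L⁻¹{n!/(s-a)^(n+1)} = t^n·e^(at), so L⁻¹{24/(s-7)^5} = t^4·e^(7t)

Final answer: t^4·e^(7t)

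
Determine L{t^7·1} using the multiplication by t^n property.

L{1} = 1/s. d^1/ds^1[1/s] = -1/s². d^2/ds^2[1/s] = 2/s^3. d^3/ds^3[1/s] = -6/s^4. d^4/ds^4[1/s] = 24/s^5. d^5/ds^5[1/s] = -120/s^6. d^6/ds^6[1/s] = 720/s^7. d^7/ds^7[1/s] = -5040/s^8. So L{t^7} = (-1)^{7}·-5040/s^8 = 5040/s^8

Final answer: 5040/s^8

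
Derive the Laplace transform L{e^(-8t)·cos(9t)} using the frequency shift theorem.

Frequency shift: L{e^(at)f(t)} = F(s-a). L{e^(-8t)·cos(9t)} = (s+8)/((s+8)² + 81)

Final answer: (s+8)/((s+8)² + 81)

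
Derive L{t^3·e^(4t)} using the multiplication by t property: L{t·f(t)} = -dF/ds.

Using L{t^n·e^(at)} = n!/(s-a)^(n+1), L{t^3·e^(4t)} = 6/(s-4)^4

Final answer: 6/(s-4)^4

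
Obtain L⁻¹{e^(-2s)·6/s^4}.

L⁻¹{6/s^4} = t^3. By the time shift theorem, L⁻¹{e^(-as)F(s)} = u(t-a)f(t-a) with a=2, so L⁻¹{e^(-2s)·6/s^4} = u(t-2)·(t-2)^3

Final answer: u(t-2)·(t-2)^3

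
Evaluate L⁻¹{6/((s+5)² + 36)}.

Form: b/((s-a)² + b²) → e^(at)sin(bt). With a=-5, b=6

Final answer: e^(-5t)·sin(6t)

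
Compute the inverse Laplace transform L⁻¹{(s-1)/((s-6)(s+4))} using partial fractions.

Using partial fractions, f(t) = (5e^(6t) + 5e^(-4t))/10

Final answer: (5e^(6t) + 5e^(-4t))/10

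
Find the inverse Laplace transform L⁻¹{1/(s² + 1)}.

L⁻¹{1/(s² + 1)} = sin(t)

Final answer: sin(t)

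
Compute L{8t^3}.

L{t^n} = n!/s^(n+1). So L{8t^3} = 8·3!/s^4 = 48/s^4

Final answer: 48/s^4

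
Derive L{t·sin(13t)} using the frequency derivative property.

L{sin(13t)} = 13/(s² + 169). By L{t·f(t)} = -F'(s): -d/ds[13/(s² + 169)] = -(13)·(-2s)/(s² + 169)² = 26s/(s² + 169)²

Final answer: 26s/(s² + 169)²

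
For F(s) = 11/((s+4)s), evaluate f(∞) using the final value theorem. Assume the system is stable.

f(∞) = lim_{s→0} sF(s) = lim_{s→0} 11/(s+4) = 11/4

Final answer: 11/4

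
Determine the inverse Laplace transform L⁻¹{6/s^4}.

L⁻¹{n!/s^(n+1)} = t^n with n=3. So L⁻¹{6/s^4} = t^3

Final answer: t^3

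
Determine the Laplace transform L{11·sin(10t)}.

L{sin(ωt)} = ω/(s² + ω²), so L{sin(10t)} = 10/(s² + 100). Then L{11·sin(10t)} = 11·10/(s² + 100) = 110/(s² + 100)

Final answer: 110/(s² + 100)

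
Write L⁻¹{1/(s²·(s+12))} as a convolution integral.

1/(s²·(s+12)) = (1/s^2)·(1/(s+12)) = L{t}·L{e^(-12t)}. So f(t) = t*e^(-12t) = ∫₀ᵗ τ·e^(-12(t-τ)) dτ

Final answer: ∫₀ᵗ τ·e^(-12(t-τ)) dτ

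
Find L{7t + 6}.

L{7t + 6} = 7·L{t} + 6·L{1} = 7/s² + 6/s

Final answer: 7/s² + 6/s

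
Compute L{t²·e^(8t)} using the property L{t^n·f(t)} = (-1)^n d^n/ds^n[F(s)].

L{e^(8t)} = 1/(s-8). d/ds[1/(s-8)] = -1/(s-8)². d²/ds²[1/(s-8)] = 2/(s-8)³. So L{t²·e^(8t)} = (-1)² · 2/(s-8)³ = 2/(s-8)³

Final answer: 2/(s-8)³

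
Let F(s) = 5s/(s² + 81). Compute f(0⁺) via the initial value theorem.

f(0⁺) = lim_{s→∞} s·5s/(s² + 81) = lim_{s→∞} 5s²/(s² + 81) = 5

Final answer: 5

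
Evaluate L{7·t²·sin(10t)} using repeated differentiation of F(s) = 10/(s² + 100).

F(s) = 10/(s² + 100). F'(s) = -20s/(s² + 100)². F''(s) = -20(100 - 3s²)/(s² + 100)³ = (60s² - 2000)/(s² + 100)³. So L{t²·sin(10t)} = (-1)² F''(s) = (60s² - 2000)/(s² + 100)³. Then L{7·t²·sin(10t)} = 7·(60s² - 2000)/(s² + 100)³ = (420s² - 14000)/(s² + 100)³

Final answer: (420s² - 14000)/(s² + 100)³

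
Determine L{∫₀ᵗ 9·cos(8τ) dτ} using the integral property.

L{∫₀ᵗ f(τ)dτ} = F(s)/s with F(s) = 9s/(s² + 64), so the result is (9s/(s² + 64))/s = 9/(s² + 64)

Final answer: 9/(s² + 64)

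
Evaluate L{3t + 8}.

L{3t + 8} = 3·L{t} + 8·L{1} = 3/s² + 8/s

Final answer: 3/s² + 8/s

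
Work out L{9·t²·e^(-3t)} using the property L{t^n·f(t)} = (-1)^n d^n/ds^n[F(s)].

L{e^(-3t)} = 1/(s+3). d/ds[1/(s+3)] = -1/(s+3)². d²/ds²[1/(s+3)] = 2/(s+3)³. So L{t²·e^(-3t)} = (-1)² · 2/(s+3)³ = 2/(s+3)³. Then L{9·t²·e^(-3t)} = 9·2/(s+3)³ = 18/(s+3)³

Final answer: 18/(s+3)³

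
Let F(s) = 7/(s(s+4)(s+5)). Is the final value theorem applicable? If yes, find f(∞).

Poles of sF(s) = 7/((s+4)(s+5)) are at s = -4 and s = -5, both in the left half-plane. Theorem applies. f(∞) = lim_{s→0} sF(s) = 7/(4·5) = 7/20

Final answer: 7/20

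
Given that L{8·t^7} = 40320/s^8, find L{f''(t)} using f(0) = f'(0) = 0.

L{f''(t)} = s²F(s) - sf(0) - f'(0) = s²·40320/s^8 - 0 - 0 = 40320/s^6

Final answer: 40320/s^6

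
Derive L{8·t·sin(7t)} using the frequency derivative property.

L{sin(7t)} = 7/(s² + 49). By L{t·f(t)} = -F'(s): -d/ds[7/(s² + 49)] = -(7)·(-2s)/(s² + 49)² = 14s/(s² + 49)². Then L{8·t·sin(7t)} = 8·14s/(s² + 49)² = 112s/(s² + 49)²

Final answer: 112s/(s² + 49)²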